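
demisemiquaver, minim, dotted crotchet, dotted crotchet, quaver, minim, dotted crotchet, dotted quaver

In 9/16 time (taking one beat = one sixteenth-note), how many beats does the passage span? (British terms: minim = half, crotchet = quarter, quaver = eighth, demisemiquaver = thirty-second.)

One sixteenth-note beat = 2 thirty-second notes.
Express everything in thirty-second notes: demisemiquaver = 1; minim = 16; dotted crotchet = 12; dotted crotchet = 12; quaver = 4; minim = 16; dotted crotchet = 12; dotted quaver = 6.
Total: 1 + 16 + 12 + 12 + 4 + 16 + 12 + 6 = 79.
79 ÷ 2 = 39.5 beats.

39.5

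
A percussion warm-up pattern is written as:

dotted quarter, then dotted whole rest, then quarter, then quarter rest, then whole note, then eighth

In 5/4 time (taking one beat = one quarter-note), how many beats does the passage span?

One quarter-note beat = 2 eighth notes.
Convert each value to eighth notes: dotted quarter = 3; dotted whole rest = 12; quarter = 2; quarter rest = 2; whole note = 8; eighth = 1.
Altogether 3 + 12 + 2 + 2 + 8 + 1 = 28.
28 ÷ 2 = 14 beats.

14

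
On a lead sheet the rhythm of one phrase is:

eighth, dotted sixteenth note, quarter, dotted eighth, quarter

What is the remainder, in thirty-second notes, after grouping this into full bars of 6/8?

One bar of 6/8 = 24 thirty-second notes.
Working in thirty-second notes: eighth = 4; dotted sixteenth note = 3; quarter = 8; dotted eighth = 6; quarter = 8.
Sum: 4 + 3 + 8 + 6 + 8 = 29.
29 ÷ 24 = 1 complete bar with 5 thirty-second notes remaining.

5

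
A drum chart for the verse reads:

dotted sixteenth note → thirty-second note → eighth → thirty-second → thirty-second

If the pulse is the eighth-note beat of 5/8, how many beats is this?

2.5

One eighth-note beat = 4 thirty-second notes.
Convert each value to thirty-second notes: dotted sixteenth note = 3; thirty-second note = 1; eighth = 4; thirty-second = 1; thirty-second = 1.
Sum: 3 + 1 + 4 + 1 + 1 = 10.
10 ÷ 4 = 2.5 beats.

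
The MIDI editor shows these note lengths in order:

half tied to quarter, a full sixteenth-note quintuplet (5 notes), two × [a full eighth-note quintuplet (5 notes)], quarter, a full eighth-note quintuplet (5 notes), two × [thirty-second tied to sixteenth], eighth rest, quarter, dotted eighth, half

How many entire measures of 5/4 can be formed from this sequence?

One bar of 5/4 = 40 thirty-second notes.
Express everything in thirty-second notes: half tied to quarter (half + quarter) = 24; a full sixteenth-note quintuplet (5 notes) (five quintuplet sixteenths span one quarter) = 8; a full eighth-note quintuplet (5 notes) (five quintuplet eighths span one half) = 16; a full eighth-note quintuplet (5 notes) (five quintuplet eighths span one half) = 16; quarter = 8; a full eighth-note quintuplet (5 notes) (five quintuplet eighths span one half) = 16; thirty-second tied to sixteenth (thirty-second + sixteenth) = 3; thirty-second tied to sixteenth (thirty-second + sixteenth) = 3; eighth rest = 4; quarter = 8; dotted eighth = 6; half = 16.
Total: 24 + 8 + 16 + 16 + 8 + 16 + 3 + 3 + 4 + 8 + 6 + 16 = 128.
128 ÷ 40 = 3 complete bars with 8 left over.

3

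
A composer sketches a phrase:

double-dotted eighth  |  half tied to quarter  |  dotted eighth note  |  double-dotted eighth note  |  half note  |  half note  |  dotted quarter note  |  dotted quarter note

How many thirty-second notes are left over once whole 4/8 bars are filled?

One bar of 4/8 = 16 thirty-second notes.
Working in thirty-second notes: double-dotted eighth = 7; half tied to quarter (half + quarter) = 24; dotted eighth note = 6; double-dotted eighth note = 7; half note = 16; half note = 16; dotted quarter note = 12; dotted quarter note = 12.
Adding: 7 + 24 + 6 + 7 + 16 + 16 + 12 + 12 = 100.
100 ÷ 16 = 6 complete bars with 4 thirty-second notes remaining.

4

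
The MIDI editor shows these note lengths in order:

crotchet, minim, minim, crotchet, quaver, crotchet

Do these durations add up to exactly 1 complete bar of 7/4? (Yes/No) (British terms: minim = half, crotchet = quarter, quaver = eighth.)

No

One bar of 7/4 = 14 eighth notes.
Express everything in eighth notes: crotchet = 2; minim = 4; minim = 4; crotchet = 2; quaver = 1; crotchet = 2.
Altogether 2 + 4 + 4 + 2 + 1 + 2 = 15.
15 exceeds 14, so the answer is No.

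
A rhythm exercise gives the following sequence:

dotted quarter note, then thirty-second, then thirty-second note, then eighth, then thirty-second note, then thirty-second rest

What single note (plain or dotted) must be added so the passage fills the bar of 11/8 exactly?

dotted half note

The bar of 11/8 = 44 thirty-second notes.
Convert each value to thirty-second notes: dotted quarter note = 12; thirty-second = 1; thirty-second note = 1; eighth = 4; thirty-second note = 1; thirty-second rest = 1.
Adding: 12 + 1 + 1 + 4 + 1 + 1 = 20.
Remaining: 44 − 20 = 24 thirty-second notes, which is a dotted half note.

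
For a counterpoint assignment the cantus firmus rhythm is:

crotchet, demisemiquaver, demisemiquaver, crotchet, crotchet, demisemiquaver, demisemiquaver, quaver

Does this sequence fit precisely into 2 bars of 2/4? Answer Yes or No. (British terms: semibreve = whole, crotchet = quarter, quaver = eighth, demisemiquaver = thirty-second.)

One bar of 2/4 = 16 thirty-second notes, so 2 bars = 32.
Express everything in thirty-second notes: crotchet = 8; demisemiquaver = 1; demisemiquaver = 1; crotchet = 8; crotchet = 8; demisemiquaver = 1; demisemiquaver = 1; quaver = 4.
Adding: 8 + 1 + 1 + 8 + 8 + 1 + 1 + 4 = 32.
32 equals 32, so the answer is Yes.

Yes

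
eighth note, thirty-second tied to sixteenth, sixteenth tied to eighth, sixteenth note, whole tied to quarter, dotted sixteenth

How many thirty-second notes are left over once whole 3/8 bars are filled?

One bar of 3/8 = 12 thirty-second notes.
Convert each value to thirty-second notes: eighth note = 4; thirty-second tied to sixteenth (thirty-second + sixteenth) = 3; sixteenth tied to eighth (sixteenth + eighth) = 6; sixteenth note = 2; whole tied to quarter (whole + quarter) = 40; dotted sixteenth = 3.
Altogether 4 + 3 + 6 + 2 + 40 + 3 = 58.
58 ÷ 12 = 4 complete bars with 10 thirty-second notes remaining.

10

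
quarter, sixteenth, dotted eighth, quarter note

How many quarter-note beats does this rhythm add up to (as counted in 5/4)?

3

One quarter-note beat = 4 sixteenth notes.
Convert each value to sixteenth notes: quarter = 4; sixteenth = 1; dotted eighth = 3; quarter note = 4.
Adding: 4 + 1 + 3 + 4 = 12.
12 ÷ 4 = 3 beats.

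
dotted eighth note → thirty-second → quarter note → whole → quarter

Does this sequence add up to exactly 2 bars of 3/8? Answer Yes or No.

No

One bar of 3/8 = 12 thirty-second notes, so 2 bars = 24.
Express everything in thirty-second notes: dotted eighth note = 6; thirty-second = 1; quarter note = 8; whole = 32; quarter = 8.
Total: 6 + 1 + 8 + 32 + 8 = 55.
55 exceeds 24, so the answer is No.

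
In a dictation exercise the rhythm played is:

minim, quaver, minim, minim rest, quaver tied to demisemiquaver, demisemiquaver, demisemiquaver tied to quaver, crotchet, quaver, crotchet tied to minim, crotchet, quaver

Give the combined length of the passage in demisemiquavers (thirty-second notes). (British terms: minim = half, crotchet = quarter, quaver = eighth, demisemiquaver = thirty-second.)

111

Express everything in thirty-second notes: minim = 16; quaver = 4; minim = 16; minim rest = 16; quaver tied to demisemiquaver (quaver + demisemiquaver) = 5; demisemiquaver = 1; demisemiquaver tied to quaver (demisemiquaver + quaver) = 5; crotchet = 8; quaver = 4; crotchet tied to minim (crotchet + minim) = 24; crotchet = 8; quaver = 4.
Adding: 16 + 4 + 16 + 16 + 5 + 1 + 5 + 8 + 4 + 24 + 8 + 4 = 111 thirty-second notes.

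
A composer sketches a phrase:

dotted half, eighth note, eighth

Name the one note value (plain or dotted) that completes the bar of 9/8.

The bar of 9/8 = 9 eighth notes.
Convert each value to eighth notes: dotted half = 6; eighth note = 1; eighth = 1.
Altogether 6 + 1 + 1 = 8.
Remaining: 9 − 8 = 1 eighth note, which is a eighth note.

eighth note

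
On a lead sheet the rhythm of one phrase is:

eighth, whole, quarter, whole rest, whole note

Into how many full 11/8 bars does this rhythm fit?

One bar of 11/8 = 11 eighth notes.
Express everything in eighth notes: eighth = 1; whole = 8; quarter = 2; whole rest = 8; whole note = 8.
Altogether 1 + 8 + 2 + 8 + 8 = 27.
27 ÷ 11 = 2 complete bars with 5 left over.

2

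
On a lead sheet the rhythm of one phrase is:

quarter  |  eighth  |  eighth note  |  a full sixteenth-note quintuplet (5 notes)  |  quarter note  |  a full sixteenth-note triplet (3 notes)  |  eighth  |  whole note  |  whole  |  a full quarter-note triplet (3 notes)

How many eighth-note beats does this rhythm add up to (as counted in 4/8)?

One eighth-note beat = 2 sixteenth notes.
Express everything in sixteenth notes: quarter = 4; eighth = 2; eighth note = 2; a full sixteenth-note quintuplet (5 notes) (five quintuplet sixteenths span one quarter) = 4; quarter note = 4; a full sixteenth-note triplet (3 notes) (three triplet sixteenths span one eighth) = 2; eighth = 2; whole note = 16; whole = 16; a full quarter-note triplet (3 notes) (three triplet quarters span one half) = 8.
Total: 4 + 2 + 2 + 4 + 4 + 2 + 2 + 16 + 16 + 8 = 60.
60 ÷ 2 = 30 beats.

30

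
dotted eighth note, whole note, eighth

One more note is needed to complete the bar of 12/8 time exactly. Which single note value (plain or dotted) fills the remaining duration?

The bar of 12/8 = 24 sixteenth notes.
Each duration in sixteenth notes: dotted eighth note = 3; whole note = 16; eighth = 2.
Altogether 3 + 16 + 2 = 21.
Remaining: 24 − 21 = 3 sixteenth notes, which is a dotted eighth note.

dotted eighth note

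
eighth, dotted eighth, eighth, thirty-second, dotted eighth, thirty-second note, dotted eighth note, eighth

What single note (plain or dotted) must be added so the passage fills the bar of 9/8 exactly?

eighth note

The bar of 9/8 = 36 thirty-second notes.
In thirty-second notes: eighth = 4; dotted eighth = 6; eighth = 4; thirty-second = 1; dotted eighth = 6; thirty-second note = 1; dotted eighth note = 6; eighth = 4.
Adding: 4 + 6 + 4 + 1 + 6 + 1 + 6 + 4 = 32.
Remaining: 36 − 32 = 4 thirty-second notes, which is a eighth note.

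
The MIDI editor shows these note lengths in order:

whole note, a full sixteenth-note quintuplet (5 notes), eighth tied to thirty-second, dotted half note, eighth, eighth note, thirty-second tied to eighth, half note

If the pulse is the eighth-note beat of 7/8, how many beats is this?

One eighth-note beat = 4 thirty-second notes.
Each duration in thirty-second notes: whole note = 32; a full sixteenth-note quintuplet (5 notes) (five quintuplet sixteenths span one quarter) = 8; eighth tied to thirty-second (eighth + thirty-second) = 5; dotted half note = 24; eighth = 4; eighth note = 4; thirty-second tied to eighth (thirty-second + eighth) = 5; half note = 16.
Altogether 32 + 8 + 5 + 24 + 4 + 4 + 5 + 16 = 98.
98 ÷ 4 = 24.5 beats.

24.5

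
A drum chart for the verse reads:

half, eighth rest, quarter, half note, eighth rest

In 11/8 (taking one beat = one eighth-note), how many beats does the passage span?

12

One eighth-note beat = 2 sixteenth notes.
Convert each value to sixteenth notes: half = 8; eighth rest = 2; quarter = 4; half note = 8; eighth rest = 2.
Adding: 8 + 2 + 4 + 8 + 2 = 24.
24 ÷ 2 = 12 beats.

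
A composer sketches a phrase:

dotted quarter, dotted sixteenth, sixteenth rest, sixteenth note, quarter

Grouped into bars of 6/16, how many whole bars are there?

2

One bar of 6/16 = 12 thirty-second notes.
Working in thirty-second notes: dotted quarter = 12; dotted sixteenth = 3; sixteenth rest = 2; sixteenth note = 2; quarter = 8.
Altogether 12 + 3 + 2 + 2 + 8 = 27.
27 ÷ 12 = 2 complete bars with 3 left over.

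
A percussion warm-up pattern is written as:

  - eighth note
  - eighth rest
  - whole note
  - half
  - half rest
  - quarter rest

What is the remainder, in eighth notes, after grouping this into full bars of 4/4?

4

One bar of 4/4 = 8 eighth notes.
In eighth notes: eighth note = 1; eighth rest = 1; whole note = 8; half = 4; half rest = 4; quarter rest = 2.
Total: 1 + 1 + 8 + 4 + 4 + 2 = 20.
20 ÷ 8 = 2 complete bars with 4 eighth notes remaining.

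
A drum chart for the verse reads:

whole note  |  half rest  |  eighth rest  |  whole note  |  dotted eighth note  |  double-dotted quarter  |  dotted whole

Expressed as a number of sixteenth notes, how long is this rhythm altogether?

Each duration in sixteenth notes: whole note = 16; half rest = 8; eighth rest = 2; whole note = 16; dotted eighth note = 3; double-dotted quarter = 7; dotted whole = 24.
Sum: 16 + 8 + 2 + 16 + 3 + 7 + 24 = 76 sixteenth notes.

76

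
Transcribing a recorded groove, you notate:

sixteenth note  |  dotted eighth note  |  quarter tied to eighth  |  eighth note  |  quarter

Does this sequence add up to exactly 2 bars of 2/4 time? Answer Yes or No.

Yes

One bar of 2/4 = 8 sixteenth notes, so 2 bars = 16.
In sixteenth notes: sixteenth note = 1; dotted eighth note = 3; quarter tied to eighth (quarter + eighth) = 6; eighth note = 2; quarter = 4.
Adding: 1 + 3 + 6 + 2 + 4 = 16.
16 equals 16, so the answer is Yes.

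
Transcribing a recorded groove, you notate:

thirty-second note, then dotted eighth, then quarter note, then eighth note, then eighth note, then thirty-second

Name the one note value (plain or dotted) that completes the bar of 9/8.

dotted quarter note

The bar of 9/8 = 36 thirty-second notes.
Express everything in thirty-second notes: thirty-second note = 1; dotted eighth = 6; quarter note = 8; eighth note = 4; eighth note = 4; thirty-second = 1.
Sum: 1 + 6 + 8 + 4 + 4 + 1 = 24.
Remaining: 36 − 24 = 12 thirty-second notes, which is a dotted quarter note.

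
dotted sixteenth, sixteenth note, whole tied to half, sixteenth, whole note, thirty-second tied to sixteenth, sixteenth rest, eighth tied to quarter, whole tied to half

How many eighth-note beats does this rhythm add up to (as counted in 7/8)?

One eighth-note beat = 4 thirty-second notes.
Express everything in thirty-second notes: dotted sixteenth = 3; sixteenth note = 2; whole tied to half (whole + half) = 48; sixteenth = 2; whole note = 32; thirty-second tied to sixteenth (thirty-second + sixteenth) = 3; sixteenth rest = 2; eighth tied to quarter (eighth + quarter) = 12; whole tied to half (whole + half) = 48.
Sum: 3 + 2 + 48 + 2 + 32 + 3 + 2 + 12 + 48 = 152.
152 ÷ 4 = 38 beats.

38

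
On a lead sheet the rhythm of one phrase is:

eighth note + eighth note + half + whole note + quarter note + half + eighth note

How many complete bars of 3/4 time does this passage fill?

One bar of 3/4 = 6 eighth notes.
Working in eighth notes: eighth note = 1; eighth note = 1; half = 4; whole note = 8; quarter note = 2; half = 4; eighth note = 1.
Adding: 1 + 1 + 4 + 8 + 2 + 4 + 1 = 21.
21 ÷ 6 = 3 complete bars with 3 left over.

3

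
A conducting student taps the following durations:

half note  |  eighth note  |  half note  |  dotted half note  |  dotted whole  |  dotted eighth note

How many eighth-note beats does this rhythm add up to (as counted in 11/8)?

28.5

One eighth-note beat = 2 sixteenth notes.
In sixteenth notes: half note = 8; eighth note = 2; half note = 8; dotted half note = 12; dotted whole = 24; dotted eighth note = 3.
Total: 8 + 2 + 8 + 12 + 24 + 3 = 57.
57 ÷ 2 = 28.5 beats.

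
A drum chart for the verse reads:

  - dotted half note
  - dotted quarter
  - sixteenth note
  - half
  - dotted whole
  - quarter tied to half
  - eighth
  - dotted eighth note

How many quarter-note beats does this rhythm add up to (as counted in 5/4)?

One quarter-note beat = 4 sixteenth notes.
Express everything in sixteenth notes: dotted half note = 12; dotted quarter = 6; sixteenth note = 1; half = 8; dotted whole = 24; quarter tied to half (quarter + half) = 12; eighth = 2; dotted eighth note = 3.
Sum: 12 + 6 + 1 + 8 + 24 + 12 + 2 + 3 = 68.
68 ÷ 4 = 17 beats.

17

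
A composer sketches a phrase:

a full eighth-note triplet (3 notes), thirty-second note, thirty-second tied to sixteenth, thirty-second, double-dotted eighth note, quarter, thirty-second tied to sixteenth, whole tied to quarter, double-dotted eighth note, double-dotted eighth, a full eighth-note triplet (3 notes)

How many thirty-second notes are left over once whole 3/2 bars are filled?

45

One bar of 3/2 = 48 thirty-second notes.
Express everything in thirty-second notes: a full eighth-note triplet (3 notes) (three triplet eighths span one quarter) = 8; thirty-second note = 1; thirty-second tied to sixteenth (thirty-second + sixteenth) = 3; thirty-second = 1; double-dotted eighth note = 7; quarter = 8; thirty-second tied to sixteenth (thirty-second + sixteenth) = 3; whole tied to quarter (whole + quarter) = 40; double-dotted eighth note = 7; double-dotted eighth = 7; a full eighth-note triplet (3 notes) (three triplet eighths span one quarter) = 8.
Altogether 8 + 1 + 3 + 1 + 7 + 8 + 3 + 40 + 7 + 7 + 8 = 93.
93 ÷ 48 = 1 complete bar with 45 thirty-second notes remaining.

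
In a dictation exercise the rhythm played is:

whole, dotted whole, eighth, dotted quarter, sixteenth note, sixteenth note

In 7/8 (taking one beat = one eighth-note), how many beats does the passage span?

One eighth-note beat = 2 sixteenth notes.
Working in sixteenth notes: whole = 16; dotted whole = 24; eighth = 2; dotted quarter = 6; sixteenth note = 1; sixteenth note = 1.
Altogether 16 + 24 + 2 + 6 + 1 + 1 = 50.
50 ÷ 2 = 25 beats.

25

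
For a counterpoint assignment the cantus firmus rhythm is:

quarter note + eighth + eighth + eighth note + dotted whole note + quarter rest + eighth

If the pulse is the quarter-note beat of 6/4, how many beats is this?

10

One quarter-note beat = 2 eighth notes.
Each duration in eighth notes: quarter note = 2; eighth = 1; eighth = 1; eighth note = 1; dotted whole note = 12; quarter rest = 2; eighth = 1.
Adding: 2 + 1 + 1 + 1 + 12 + 2 + 1 = 20.
20 ÷ 2 = 10 beats.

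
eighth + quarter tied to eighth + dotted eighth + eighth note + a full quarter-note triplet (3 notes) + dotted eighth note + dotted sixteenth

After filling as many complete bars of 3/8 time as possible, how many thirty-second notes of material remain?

One bar of 3/8 = 12 thirty-second notes.
Convert each value to thirty-second notes: eighth = 4; quarter tied to eighth (quarter + eighth) = 12; dotted eighth = 6; eighth note = 4; a full quarter-note triplet (3 notes) (three triplet quarters span one half) = 16; dotted eighth note = 6; dotted sixteenth = 3.
Sum: 4 + 12 + 6 + 4 + 16 + 6 + 3 = 51.
51 ÷ 12 = 4 complete bars with 3 thirty-second notes remaining.

3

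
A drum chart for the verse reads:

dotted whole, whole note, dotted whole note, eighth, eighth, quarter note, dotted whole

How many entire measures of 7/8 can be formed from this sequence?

6

One bar of 7/8 = 7 eighth notes.
Express everything in eighth notes: dotted whole = 12; whole note = 8; dotted whole note = 12; eighth = 1; eighth = 1; quarter note = 2; dotted whole = 12.
Adding: 12 + 8 + 12 + 1 + 1 + 2 + 12 = 48.
48 ÷ 7 = 6 complete bars with 6 left over.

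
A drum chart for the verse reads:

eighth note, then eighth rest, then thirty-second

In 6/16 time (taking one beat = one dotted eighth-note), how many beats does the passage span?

1.5

One dotted eighth-note beat = 6 thirty-second notes.
In thirty-second notes: eighth note = 4; eighth rest = 4; thirty-second = 1.
Adding: 4 + 4 + 1 = 9.
9 ÷ 6 = 1.5 beats.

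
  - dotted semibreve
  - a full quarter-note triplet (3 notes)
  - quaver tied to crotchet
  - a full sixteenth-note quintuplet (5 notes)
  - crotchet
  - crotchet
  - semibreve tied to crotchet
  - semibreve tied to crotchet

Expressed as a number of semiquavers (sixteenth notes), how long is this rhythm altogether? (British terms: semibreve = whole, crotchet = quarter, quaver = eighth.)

Convert each value to sixteenth notes: dotted semibreve = 24; a full quarter-note triplet (3 notes) (three triplet quarters span one half) = 8; quaver tied to crotchet (quaver + crotchet) = 6; a full sixteenth-note quintuplet (5 notes) (five quintuplet sixteenths span one quarter) = 4; crotchet = 4; crotchet = 4; semibreve tied to crotchet (semibreve + crotchet) = 20; semibreve tied to crotchet (semibreve + crotchet) = 20.
Total: 24 + 8 + 6 + 4 + 4 + 4 + 20 + 20 = 90 sixteenth notes.

90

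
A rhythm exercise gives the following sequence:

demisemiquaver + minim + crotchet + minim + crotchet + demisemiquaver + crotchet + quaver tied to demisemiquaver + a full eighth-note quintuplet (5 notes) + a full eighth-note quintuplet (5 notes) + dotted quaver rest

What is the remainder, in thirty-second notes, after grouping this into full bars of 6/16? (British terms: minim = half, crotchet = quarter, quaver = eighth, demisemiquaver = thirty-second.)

One bar of 6/16 = 12 thirty-second notes.
In thirty-second notes: demisemiquaver = 1; minim = 16; crotchet = 8; minim = 16; crotchet = 8; demisemiquaver = 1; crotchet = 8; quaver tied to demisemiquaver (quaver + demisemiquaver) = 5; a full eighth-note quintuplet (5 notes) (five quintuplet eighths span one half) = 16; a full eighth-note quintuplet (5 notes) (five quintuplet eighths span one half) = 16; dotted quaver rest = 6.
Adding: 1 + 16 + 8 + 16 + 8 + 1 + 8 + 5 + 16 + 16 + 6 = 101.
101 ÷ 12 = 8 complete bars with 5 thirty-second notes remaining.

5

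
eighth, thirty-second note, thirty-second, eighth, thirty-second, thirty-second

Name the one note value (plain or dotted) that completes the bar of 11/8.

The bar of 11/8 = 44 thirty-second notes.
Each duration in thirty-second notes: eighth = 4; thirty-second note = 1; thirty-second = 1; eighth = 4; thirty-second = 1; thirty-second = 1.
Sum: 4 + 1 + 1 + 4 + 1 + 1 = 12.
Remaining: 44 − 12 = 32 thirty-second notes, which is a whole note.

whole note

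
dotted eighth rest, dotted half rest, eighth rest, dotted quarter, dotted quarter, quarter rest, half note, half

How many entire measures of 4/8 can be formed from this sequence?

One bar of 4/8 = 8 sixteenth notes.
Express everything in sixteenth notes: dotted eighth rest = 3; dotted half rest = 12; eighth rest = 2; dotted quarter = 6; dotted quarter = 6; quarter rest = 4; half note = 8; half = 8.
Total: 3 + 12 + 2 + 6 + 6 + 4 + 8 + 8 = 49.
49 ÷ 8 = 6 complete bars with 1 left over.

6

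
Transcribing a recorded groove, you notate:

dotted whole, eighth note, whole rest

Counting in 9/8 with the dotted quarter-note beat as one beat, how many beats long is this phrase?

One dotted quarter-note beat = 3 eighth notes.
Working in eighth notes: dotted whole = 12; eighth note = 1; whole rest = 8.
Sum: 12 + 1 + 8 = 21.
21 ÷ 3 = 7 beats.

7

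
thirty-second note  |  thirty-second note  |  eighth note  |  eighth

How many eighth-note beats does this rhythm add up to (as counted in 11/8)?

2.5

One eighth-note beat = 4 thirty-second notes.
Convert each value to thirty-second notes: thirty-second note = 1; thirty-second note = 1; eighth note = 4; eighth = 4.
Sum: 1 + 1 + 4 + 4 = 10.
10 ÷ 4 = 2.5 beats.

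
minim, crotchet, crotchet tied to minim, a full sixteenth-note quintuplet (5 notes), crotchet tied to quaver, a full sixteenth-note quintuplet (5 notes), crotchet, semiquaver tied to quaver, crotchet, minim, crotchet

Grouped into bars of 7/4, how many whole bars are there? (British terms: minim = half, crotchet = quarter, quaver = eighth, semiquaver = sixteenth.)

2

One bar of 7/4 = 28 sixteenth notes.
In sixteenth notes: minim = 8; crotchet = 4; crotchet tied to minim (crotchet + minim) = 12; a full sixteenth-note quintuplet (5 notes) (five quintuplet sixteenths span one quarter) = 4; crotchet tied to quaver (crotchet + quaver) = 6; a full sixteenth-note quintuplet (5 notes) (five quintuplet sixteenths span one quarter) = 4; crotchet = 4; semiquaver tied to quaver (semiquaver + quaver) = 3; crotchet = 4; minim = 8; crotchet = 4.
Altogether 8 + 4 + 12 + 4 + 6 + 4 + 4 + 3 + 4 + 8 + 4 = 61.
61 ÷ 28 = 2 complete bars with 5 left over.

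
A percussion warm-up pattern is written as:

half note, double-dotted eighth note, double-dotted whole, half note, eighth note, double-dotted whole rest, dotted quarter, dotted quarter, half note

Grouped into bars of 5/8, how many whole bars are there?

One bar of 5/8 = 20 thirty-second notes.
Convert each value to thirty-second notes: half note = 16; double-dotted eighth note = 7; double-dotted whole = 56; half note = 16; eighth note = 4; double-dotted whole rest = 56; dotted quarter = 12; dotted quarter = 12; half note = 16.
Altogether 16 + 7 + 56 + 16 + 4 + 56 + 12 + 12 + 16 = 195.
195 ÷ 20 = 9 complete bars with 15 left over.

9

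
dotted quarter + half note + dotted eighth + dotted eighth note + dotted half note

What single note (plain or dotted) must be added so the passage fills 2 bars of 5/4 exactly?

half note

2 bars of 5/4 = 40 sixteenth notes.
Express everything in sixteenth notes: dotted quarter = 6; half note = 8; dotted eighth = 3; dotted eighth note = 3; dotted half note = 12.
Total: 6 + 8 + 3 + 3 + 12 = 32.
Remaining: 40 − 32 = 8 sixteenth notes, which is a half note.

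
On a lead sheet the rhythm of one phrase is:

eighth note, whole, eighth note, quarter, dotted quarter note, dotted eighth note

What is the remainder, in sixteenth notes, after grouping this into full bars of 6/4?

9

One bar of 6/4 = 24 sixteenth notes.
Working in sixteenth notes: eighth note = 2; whole = 16; eighth note = 2; quarter = 4; dotted quarter note = 6; dotted eighth note = 3.
Altogether 2 + 16 + 2 + 4 + 6 + 3 = 33.
33 ÷ 24 = 1 complete bar with 9 sixteenth notes remaining.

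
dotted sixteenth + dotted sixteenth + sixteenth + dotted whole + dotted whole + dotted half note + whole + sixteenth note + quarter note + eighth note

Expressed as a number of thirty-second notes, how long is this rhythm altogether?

174

In thirty-second notes: dotted sixteenth = 3; dotted sixteenth = 3; sixteenth = 2; dotted whole = 48; dotted whole = 48; dotted half note = 24; whole = 32; sixteenth note = 2; quarter note = 8; eighth note = 4.
Sum: 3 + 3 + 2 + 48 + 48 + 24 + 32 + 2 + 8 + 4 = 174 thirty-second notes.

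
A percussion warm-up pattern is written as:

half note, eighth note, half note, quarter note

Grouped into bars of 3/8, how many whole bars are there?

3

One bar of 3/8 = 3 eighth notes.
Each duration in eighth notes: half note = 4; eighth note = 1; half note = 4; quarter note = 2.
Altogether 4 + 1 + 4 + 2 = 11.
11 ÷ 3 = 3 complete bars with 2 left over.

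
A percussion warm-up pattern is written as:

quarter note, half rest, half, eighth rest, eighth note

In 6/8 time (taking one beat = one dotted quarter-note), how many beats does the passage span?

4

One dotted quarter-note beat = 3 eighth notes.
Convert each value to eighth notes: quarter note = 2; half rest = 4; half = 4; eighth rest = 1; eighth note = 1.
Sum: 2 + 4 + 4 + 1 + 1 = 12.
12 ÷ 3 = 4 beats.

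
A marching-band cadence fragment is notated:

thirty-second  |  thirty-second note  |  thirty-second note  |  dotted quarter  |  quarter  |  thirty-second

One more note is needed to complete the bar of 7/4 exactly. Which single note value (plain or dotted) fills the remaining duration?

The bar of 7/4 = 56 thirty-second notes.
Express everything in thirty-second notes: thirty-second = 1; thirty-second note = 1; thirty-second note = 1; dotted quarter = 12; quarter = 8; thirty-second = 1.
Adding: 1 + 1 + 1 + 12 + 8 + 1 = 24.
Remaining: 56 − 24 = 32 thirty-second notes, which is a whole note.

whole note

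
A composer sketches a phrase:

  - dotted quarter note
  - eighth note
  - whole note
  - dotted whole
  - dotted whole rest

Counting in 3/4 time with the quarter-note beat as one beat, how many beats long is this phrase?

One quarter-note beat = 2 eighth notes.
Each duration in eighth notes: dotted quarter note = 3; eighth note = 1; whole note = 8; dotted whole = 12; dotted whole rest = 12.
Altogether 3 + 1 + 8 + 12 + 12 = 36.
36 ÷ 2 = 18 beats.

18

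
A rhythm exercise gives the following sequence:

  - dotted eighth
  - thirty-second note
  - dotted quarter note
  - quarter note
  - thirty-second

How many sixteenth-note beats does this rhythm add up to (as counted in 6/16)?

14

One sixteenth-note beat = 2 thirty-second notes.
Convert each value to thirty-second notes: dotted eighth = 6; thirty-second note = 1; dotted quarter note = 12; quarter note = 8; thirty-second = 1.
Sum: 6 + 1 + 12 + 8 + 1 = 28.
28 ÷ 2 = 14 beats.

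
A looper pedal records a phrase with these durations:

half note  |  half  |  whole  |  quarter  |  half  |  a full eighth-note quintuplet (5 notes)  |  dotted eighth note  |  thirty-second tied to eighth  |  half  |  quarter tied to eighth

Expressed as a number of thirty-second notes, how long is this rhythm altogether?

Each duration in thirty-second notes: half note = 16; half = 16; whole = 32; quarter = 8; half = 16; a full eighth-note quintuplet (5 notes) (five quintuplet eighths span one half) = 16; dotted eighth note = 6; thirty-second tied to eighth (thirty-second + eighth) = 5; half = 16; quarter tied to eighth (quarter + eighth) = 12.
Total: 16 + 16 + 32 + 8 + 16 + 16 + 6 + 5 + 16 + 12 = 143 thirty-second notes.

143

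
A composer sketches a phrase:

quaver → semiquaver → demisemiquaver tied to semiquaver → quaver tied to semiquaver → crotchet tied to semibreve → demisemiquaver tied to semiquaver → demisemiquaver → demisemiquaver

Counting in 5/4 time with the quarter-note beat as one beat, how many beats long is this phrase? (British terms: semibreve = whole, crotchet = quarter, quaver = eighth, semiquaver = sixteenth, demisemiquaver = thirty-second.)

One quarter-note beat = 8 thirty-second notes.
Each duration in thirty-second notes: quaver = 4; semiquaver = 2; demisemiquaver tied to semiquaver (demisemiquaver + semiquaver) = 3; quaver tied to semiquaver (quaver + semiquaver) = 6; crotchet tied to semibreve (crotchet + semibreve) = 40; demisemiquaver tied to semiquaver (demisemiquaver + semiquaver) = 3; demisemiquaver = 1; demisemiquaver = 1.
Sum: 4 + 2 + 3 + 6 + 40 + 3 + 1 + 1 = 60.
60 ÷ 8 = 7.5 beats.

7.5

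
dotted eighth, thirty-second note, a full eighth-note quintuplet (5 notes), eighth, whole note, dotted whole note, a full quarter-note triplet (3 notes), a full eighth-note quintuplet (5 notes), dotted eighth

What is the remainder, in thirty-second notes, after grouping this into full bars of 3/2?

One bar of 3/2 = 48 thirty-second notes.
Convert each value to thirty-second notes: dotted eighth = 6; thirty-second note = 1; a full eighth-note quintuplet (5 notes) (five quintuplet eighths span one half) = 16; eighth = 4; whole note = 32; dotted whole note = 48; a full quarter-note triplet (3 notes) (three triplet quarters span one half) = 16; a full eighth-note quintuplet (5 notes) (five quintuplet eighths span one half) = 16; dotted eighth = 6.
Total: 6 + 1 + 16 + 4 + 32 + 48 + 16 + 16 + 6 = 145.
145 ÷ 48 = 3 complete bars with 1 thirty-second note remaining.

1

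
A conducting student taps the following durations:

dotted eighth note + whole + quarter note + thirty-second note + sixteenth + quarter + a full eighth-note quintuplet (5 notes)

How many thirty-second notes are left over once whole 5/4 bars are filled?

33

One bar of 5/4 = 40 thirty-second notes.
In thirty-second notes: dotted eighth note = 6; whole = 32; quarter note = 8; thirty-second note = 1; sixteenth = 2; quarter = 8; a full eighth-note quintuplet (5 notes) (five quintuplet eighths span one half) = 16.
Adding: 6 + 32 + 8 + 1 + 2 + 8 + 16 = 73.
73 ÷ 40 = 1 complete bar with 33 thirty-second notes remaining.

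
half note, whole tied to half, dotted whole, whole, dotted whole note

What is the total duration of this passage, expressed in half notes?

In half notes: half note = 1; whole tied to half (whole + half) = 3; dotted whole = 3; whole = 2; dotted whole note = 3.
Total: 1 + 3 + 3 + 2 + 3 = 12 half notes.

12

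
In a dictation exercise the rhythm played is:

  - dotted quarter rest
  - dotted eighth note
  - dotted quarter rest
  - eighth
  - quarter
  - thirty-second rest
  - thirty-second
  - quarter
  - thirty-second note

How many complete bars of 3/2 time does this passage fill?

1

One bar of 3/2 = 48 thirty-second notes.
Express everything in thirty-second notes: dotted quarter rest = 12; dotted eighth note = 6; dotted quarter rest = 12; eighth = 4; quarter = 8; thirty-second rest = 1; thirty-second = 1; quarter = 8; thirty-second note = 1.
Total: 12 + 6 + 12 + 4 + 8 + 1 + 1 + 8 + 1 = 53.
53 ÷ 48 = 1 complete bar with 5 left over.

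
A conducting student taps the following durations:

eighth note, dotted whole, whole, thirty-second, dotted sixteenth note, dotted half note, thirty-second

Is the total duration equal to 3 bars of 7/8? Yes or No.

One bar of 7/8 = 28 thirty-second notes, so 3 bars = 84.
Express everything in thirty-second notes: eighth note = 4; dotted whole = 48; whole = 32; thirty-second = 1; dotted sixteenth note = 3; dotted half note = 24; thirty-second = 1.
Sum: 4 + 48 + 32 + 1 + 3 + 24 + 1 = 113.
113 exceeds 84, so the answer is No.

No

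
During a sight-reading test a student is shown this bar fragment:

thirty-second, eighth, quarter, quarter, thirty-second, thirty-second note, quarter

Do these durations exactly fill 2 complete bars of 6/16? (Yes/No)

One bar of 6/16 = 12 thirty-second notes, so 2 bars = 24.
In thirty-second notes: thirty-second = 1; eighth = 4; quarter = 8; quarter = 8; thirty-second = 1; thirty-second note = 1; quarter = 8.
Sum: 1 + 4 + 8 + 8 + 1 + 1 + 8 = 31.
31 exceeds 24, so the answer is No.

No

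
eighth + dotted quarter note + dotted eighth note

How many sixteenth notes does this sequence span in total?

11

Express everything in sixteenth notes: eighth = 2; dotted quarter note = 6; dotted eighth note = 3.
Sum: 2 + 6 + 3 = 11 sixteenth notes.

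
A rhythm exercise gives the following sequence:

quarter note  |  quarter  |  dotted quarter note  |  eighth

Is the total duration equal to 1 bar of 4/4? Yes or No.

One bar of 4/4 = 8 eighth notes.
In eighth notes: quarter note = 2; quarter = 2; dotted quarter note = 3; eighth = 1.
Altogether 2 + 2 + 3 + 1 = 8.
8 equals 8, so the answer is Yes.

Yes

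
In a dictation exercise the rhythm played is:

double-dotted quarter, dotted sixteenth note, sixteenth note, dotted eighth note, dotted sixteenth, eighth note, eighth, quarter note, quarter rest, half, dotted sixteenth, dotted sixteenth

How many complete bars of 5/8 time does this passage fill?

3

One bar of 5/8 = 20 thirty-second notes.
Each duration in thirty-second notes: double-dotted quarter = 14; dotted sixteenth note = 3; sixteenth note = 2; dotted eighth note = 6; dotted sixteenth = 3; eighth note = 4; eighth = 4; quarter note = 8; quarter rest = 8; half = 16; dotted sixteenth = 3; dotted sixteenth = 3.
Adding: 14 + 3 + 2 + 6 + 3 + 4 + 4 + 8 + 8 + 16 + 3 + 3 = 74.
74 ÷ 20 = 3 complete bars with 14 left over.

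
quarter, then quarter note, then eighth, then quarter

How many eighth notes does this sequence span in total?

Convert each value to eighth notes: quarter = 2; quarter note = 2; eighth = 1; quarter = 2.
Total: 2 + 2 + 1 + 2 = 7 eighth notes.

7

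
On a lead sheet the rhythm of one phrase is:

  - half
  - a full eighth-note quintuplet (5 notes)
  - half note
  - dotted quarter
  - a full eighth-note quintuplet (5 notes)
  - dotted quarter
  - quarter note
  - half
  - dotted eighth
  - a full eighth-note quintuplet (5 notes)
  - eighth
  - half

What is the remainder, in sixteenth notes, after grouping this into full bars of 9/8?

5

One bar of 9/8 = 18 sixteenth notes.
Working in sixteenth notes: half = 8; a full eighth-note quintuplet (5 notes) (five quintuplet eighths span one half) = 8; half note = 8; dotted quarter = 6; a full eighth-note quintuplet (5 notes) (five quintuplet eighths span one half) = 8; dotted quarter = 6; quarter note = 4; half = 8; dotted eighth = 3; a full eighth-note quintuplet (5 notes) (five quintuplet eighths span one half) = 8; eighth = 2; half = 8.
Altogether 8 + 8 + 8 + 6 + 8 + 6 + 4 + 8 + 3 + 8 + 2 + 8 = 77.
77 ÷ 18 = 4 complete bars with 5 sixteenth notes remaining.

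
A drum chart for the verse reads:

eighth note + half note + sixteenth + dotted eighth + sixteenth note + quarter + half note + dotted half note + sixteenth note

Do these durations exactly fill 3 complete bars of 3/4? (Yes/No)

One bar of 3/4 = 12 sixteenth notes, so 3 bars = 36.
Express everything in sixteenth notes: eighth note = 2; half note = 8; sixteenth = 1; dotted eighth = 3; sixteenth note = 1; quarter = 4; half note = 8; dotted half note = 12; sixteenth note = 1.
Adding: 2 + 8 + 1 + 3 + 1 + 4 + 8 + 12 + 1 = 40.
40 exceeds 36, so the answer is No.

No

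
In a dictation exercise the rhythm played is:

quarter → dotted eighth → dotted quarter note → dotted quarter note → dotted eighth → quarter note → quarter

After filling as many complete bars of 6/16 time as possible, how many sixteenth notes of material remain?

One bar of 6/16 = 6 sixteenth notes.
Convert each value to sixteenth notes: quarter = 4; dotted eighth = 3; dotted quarter note = 6; dotted quarter note = 6; dotted eighth = 3; quarter note = 4; quarter = 4.
Adding: 4 + 3 + 6 + 6 + 3 + 4 + 4 = 30.
30 ÷ 6 = 5 complete bars with 0 sixteenth notes remaining.

0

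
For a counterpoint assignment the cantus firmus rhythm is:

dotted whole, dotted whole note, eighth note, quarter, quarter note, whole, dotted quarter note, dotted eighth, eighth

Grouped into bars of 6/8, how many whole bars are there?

One bar of 6/8 = 12 sixteenth notes.
Working in sixteenth notes: dotted whole = 24; dotted whole note = 24; eighth note = 2; quarter = 4; quarter note = 4; whole = 16; dotted quarter note = 6; dotted eighth = 3; eighth = 2.
Adding: 24 + 24 + 2 + 4 + 4 + 16 + 6 + 3 + 2 = 85.
85 ÷ 12 = 7 complete bars with 1 left over.

7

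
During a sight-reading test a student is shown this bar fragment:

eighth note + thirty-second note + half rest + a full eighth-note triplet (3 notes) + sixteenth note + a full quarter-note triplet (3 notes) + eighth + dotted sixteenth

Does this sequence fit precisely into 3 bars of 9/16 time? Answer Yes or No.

One bar of 9/16 = 18 thirty-second notes, so 3 bars = 54.
Express everything in thirty-second notes: eighth note = 4; thirty-second note = 1; half rest = 16; a full eighth-note triplet (3 notes) (three triplet eighths span one quarter) = 8; sixteenth note = 2; a full quarter-note triplet (3 notes) (three triplet quarters span one half) = 16; eighth = 4; dotted sixteenth = 3.
Total: 4 + 1 + 16 + 8 + 2 + 16 + 4 + 3 = 54.
54 equals 54, so the answer is Yes.

Yes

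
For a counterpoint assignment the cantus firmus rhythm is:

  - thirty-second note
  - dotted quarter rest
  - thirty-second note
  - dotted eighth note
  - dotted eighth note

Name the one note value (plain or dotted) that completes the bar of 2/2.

dotted eighth note

The bar of 2/2 = 32 thirty-second notes.
In thirty-second notes: thirty-second note = 1; dotted quarter rest = 12; thirty-second note = 1; dotted eighth note = 6; dotted eighth note = 6.
Sum: 1 + 12 + 1 + 6 + 6 = 26.
Remaining: 32 − 26 = 6 thirty-second notes, which is a dotted eighth note.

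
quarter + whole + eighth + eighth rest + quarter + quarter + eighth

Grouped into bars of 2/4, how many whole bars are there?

One bar of 2/4 = 4 eighth notes.
Convert each value to eighth notes: quarter = 2; whole = 8; eighth = 1; eighth rest = 1; quarter = 2; quarter = 2; eighth = 1.
Adding: 2 + 8 + 1 + 1 + 2 + 2 + 1 = 17.
17 ÷ 4 = 4 complete bars with 1 left over.

4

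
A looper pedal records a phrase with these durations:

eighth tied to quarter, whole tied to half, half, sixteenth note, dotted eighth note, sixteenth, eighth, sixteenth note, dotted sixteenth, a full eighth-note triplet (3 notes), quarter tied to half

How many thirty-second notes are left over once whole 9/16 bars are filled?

1

One bar of 9/16 = 18 thirty-second notes.
Each duration in thirty-second notes: eighth tied to quarter (eighth + quarter) = 12; whole tied to half (whole + half) = 48; half = 16; sixteenth note = 2; dotted eighth note = 6; sixteenth = 2; eighth = 4; sixteenth note = 2; dotted sixteenth = 3; a full eighth-note triplet (3 notes) (three triplet eighths span one quarter) = 8; quarter tied to half (quarter + half) = 24.
Adding: 12 + 48 + 16 + 2 + 6 + 2 + 4 + 2 + 3 + 8 + 24 = 127.
127 ÷ 18 = 7 complete bars with 1 thirty-second note remaining.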